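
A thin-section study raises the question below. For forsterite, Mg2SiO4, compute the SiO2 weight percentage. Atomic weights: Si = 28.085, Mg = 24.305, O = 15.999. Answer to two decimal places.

Molar mass of Mg2SiO4 = 2*24.305 + 1*28.085 + 4*15.999 = 140.691 g/mol.
Each formula unit contains 1 Si, equivalent to 1/1 = 1.0000 mol SiO2.
M(SiO2) = 1×28.085 + 2×15.999 = 60.083 g/mol.
Mass of SiO2 per formula unit = 1.0000 × 60.083 = 60.083 g.
SiO2 wt% = 60.083 / 140.691 × 100 = 42.71%.

42.71 wt%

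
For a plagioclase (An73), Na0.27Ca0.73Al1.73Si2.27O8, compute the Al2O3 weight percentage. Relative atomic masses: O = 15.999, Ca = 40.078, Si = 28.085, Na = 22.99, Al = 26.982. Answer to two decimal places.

Formula mass = 273.888 g/mol.
1.73 Al → 0.8650 mol Al2O3 per formula unit; M(Al2O3) = 101.961, so Al2O3 mass = 88.196 g.
88.196/273.888 × 100 = 32.20 wt%.

32.20 wt%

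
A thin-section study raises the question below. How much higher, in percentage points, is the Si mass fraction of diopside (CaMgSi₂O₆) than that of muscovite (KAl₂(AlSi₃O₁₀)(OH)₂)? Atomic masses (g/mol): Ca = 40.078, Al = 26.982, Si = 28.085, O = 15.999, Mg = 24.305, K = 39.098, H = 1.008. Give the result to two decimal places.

4.79 percentage points

M(CaMgSi₂O₆) = 216.547 g/mol, so wt% Si = 56.170/216.547 × 100 = 25.94%.
M(KAl₂(AlSi₃O₁₀)(OH)₂) = 398.303 g/mol, so wt% Si = 84.255/398.303 × 100 = 21.15%.
25.94 − 21.15 = 4.79 pp.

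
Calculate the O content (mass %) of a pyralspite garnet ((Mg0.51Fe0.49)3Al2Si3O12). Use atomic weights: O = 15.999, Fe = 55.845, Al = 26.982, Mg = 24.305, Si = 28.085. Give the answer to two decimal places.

Molar mass of (Mg0.51Fe0.49)3Al2Si3O12: 1.53×24.305 + 1.47×55.845 + 2×26.982 + 3×28.085 + 12×15.999 = 449.486 g/mol.
Mass of O per formula unit: 12 × 15.999 = 191.988 g.
Weight fraction O = 191.988 / 449.486 = 0.4271.

42.71 mass %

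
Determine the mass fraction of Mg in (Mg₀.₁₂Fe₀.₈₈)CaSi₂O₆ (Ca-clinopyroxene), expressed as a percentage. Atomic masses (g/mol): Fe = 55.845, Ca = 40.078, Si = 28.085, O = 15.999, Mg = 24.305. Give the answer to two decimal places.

1.19 mass %

Formula mass = 0.12·24.305 + 0.88·55.845 + 1·40.078 + 2·28.085 + 6·15.999 = 244.302 g/mol, of which 2.917 g is Mg.
So Mg makes up 2.917/244.302 = 0.0119 of the mass, i.e. 1.19%.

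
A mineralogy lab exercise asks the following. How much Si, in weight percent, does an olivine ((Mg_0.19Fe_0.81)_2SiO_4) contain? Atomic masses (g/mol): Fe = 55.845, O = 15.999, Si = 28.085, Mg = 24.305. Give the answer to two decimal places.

M((Mg_0.19Fe_0.81)_2SiO_4) = 191.786 g/mol.
Si contributes 1 × 28.085 = 28.085 g per mole.
28.085/191.786 = 0.1464 → 14.64%.

14.64 weight percent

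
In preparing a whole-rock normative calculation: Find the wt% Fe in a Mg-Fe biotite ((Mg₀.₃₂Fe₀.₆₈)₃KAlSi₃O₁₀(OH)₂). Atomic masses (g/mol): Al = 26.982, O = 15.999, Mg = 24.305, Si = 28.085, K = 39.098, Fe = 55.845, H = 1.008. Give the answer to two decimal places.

23.66 mass %

Molar mass of (Mg₀.₃₂Fe₀.₆₈)₃KAlSi₃O₁₀(OH)₂: 0.96*24.305 + 2.04*55.845 + 1*39.098 + 1*26.982 + 3*28.085 + 12*15.999 + 2*1.008 = 481.596 g/mol.
Mass of Fe per formula unit: 2.04 × 55.845 = 113.924 g.
Weight fraction Fe = 113.924 / 481.596 = 0.2366.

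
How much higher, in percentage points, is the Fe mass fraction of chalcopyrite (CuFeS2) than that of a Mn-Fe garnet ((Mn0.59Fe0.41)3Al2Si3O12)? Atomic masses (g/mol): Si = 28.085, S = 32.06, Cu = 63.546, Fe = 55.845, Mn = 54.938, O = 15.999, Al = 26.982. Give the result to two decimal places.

Fe in CuFeS2: molar mass 183.511 g/mol; 1×55.845 = 55.845 g → 30.43 wt%.
Fe in (Mn0.59Fe0.41)3Al2Si3O12: molar mass 496.137 g/mol; 1.23×55.845 = 68.689 g → 13.84 wt%.
Difference = 30.43 − 13.84 = 16.59 percentage points.

16.59 percentage points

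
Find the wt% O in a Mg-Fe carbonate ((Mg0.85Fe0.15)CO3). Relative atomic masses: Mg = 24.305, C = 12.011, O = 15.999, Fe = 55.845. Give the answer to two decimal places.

M((Mg0.85Fe0.15)CO3) = 89.044 g/mol.
O contributes 3 × 15.999 = 47.997 g per mole.
47.997/89.044 = 0.5390 → 53.90%.

53.90 mass %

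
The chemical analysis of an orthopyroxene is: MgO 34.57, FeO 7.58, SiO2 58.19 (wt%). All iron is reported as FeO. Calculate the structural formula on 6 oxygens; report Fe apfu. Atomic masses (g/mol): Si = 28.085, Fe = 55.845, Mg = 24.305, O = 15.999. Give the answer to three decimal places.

0.218 Fe apfu

MgO (M=40.304): mol = 0.85773; Mg = 0.85773, O = 0.85773.
FeO (M=71.844): mol = 0.10551; Fe = 0.10551, O = 0.10551.
SiO2 (M=60.083): mol = 0.96849; Si = 0.96849, O = 1.93698.
ΣO = 2.90022; factor = 6/ΣO = 2.06881.
Fe apfu = 0.10551 × 2.06881 = 0.218.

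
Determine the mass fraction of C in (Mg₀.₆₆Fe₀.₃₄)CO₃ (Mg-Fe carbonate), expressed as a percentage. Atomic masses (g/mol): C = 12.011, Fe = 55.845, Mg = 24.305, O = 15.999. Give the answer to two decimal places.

12.64 wt%

Formula mass = 0.66×24.305 + 0.34×55.845 + 1×12.011 + 3×15.999 = 95.037 g/mol, of which 12.011 g is C.
So C makes up 12.011/95.037 = 0.1264 of the mass, i.e. 12.64%.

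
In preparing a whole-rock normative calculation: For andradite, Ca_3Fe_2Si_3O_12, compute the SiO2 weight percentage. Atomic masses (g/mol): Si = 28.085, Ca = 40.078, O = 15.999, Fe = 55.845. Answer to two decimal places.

35.47 wt%

M(Ca_3Fe_2Si_3O_12) = 508.167 g/mol; M(SiO2) = 60.083 g/mol.
Moles SiO2 per formula unit = 3 Si ÷ 1 = 3.0000.
SiO2 fraction = (3.0000 × 60.083) / 508.167 = 180.249/508.167 = 0.3547.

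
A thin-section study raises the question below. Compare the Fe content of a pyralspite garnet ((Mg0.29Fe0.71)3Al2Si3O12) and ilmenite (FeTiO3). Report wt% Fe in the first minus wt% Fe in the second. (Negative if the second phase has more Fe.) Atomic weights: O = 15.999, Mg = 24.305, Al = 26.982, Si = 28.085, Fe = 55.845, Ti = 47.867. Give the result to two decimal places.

-11.52 percentage points

Fe in (Mg0.29Fe0.71)3Al2Si3O12: molar mass 470.302 g/mol; 2.13×55.845 = 118.950 g → 25.29 wt%.
Fe in FeTiO3: molar mass 151.709 g/mol; 1×55.845 = 55.845 g → 36.81 wt%.
Difference = 25.29 − 36.81 = -11.52 percentage points.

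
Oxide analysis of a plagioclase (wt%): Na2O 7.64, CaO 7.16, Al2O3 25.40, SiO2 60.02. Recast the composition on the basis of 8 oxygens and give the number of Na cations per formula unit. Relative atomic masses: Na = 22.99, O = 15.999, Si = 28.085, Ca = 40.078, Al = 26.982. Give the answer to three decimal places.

Na2O (M=61.979): mol = 0.12327; Na = 0.24654, O = 0.12327.
CaO (M=56.077): mol = 0.12768; Ca = 0.12768, O = 0.12768.
Al2O3 (M=101.961): mol = 0.24911; Al = 0.49822, O = 0.74733.
SiO2 (M=60.083): mol = 0.99895; Si = 0.99895, O = 1.99790.
ΣO = 2.99618; factor = 8/ΣO = 2.67007.
Na apfu = 0.24654 × 2.67007 = 0.658.

0.658 Na apfu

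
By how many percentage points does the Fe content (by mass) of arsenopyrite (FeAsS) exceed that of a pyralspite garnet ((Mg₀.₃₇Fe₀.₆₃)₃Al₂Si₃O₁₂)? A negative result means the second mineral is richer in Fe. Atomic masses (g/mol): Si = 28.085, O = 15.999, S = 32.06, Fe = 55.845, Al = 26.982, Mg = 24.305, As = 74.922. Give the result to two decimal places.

11.49 percentage points

Fe in FeAsS: molar mass 162.827 g/mol; 1×55.845 = 55.845 g → 34.30 wt%.
Fe in (Mg₀.₃₇Fe₀.₆₃)₃Al₂Si₃O₁₂: molar mass 462.733 g/mol; 1.89×55.845 = 105.547 g → 22.81 wt%.
Difference = 34.30 − 22.81 = 11.49 percentage points.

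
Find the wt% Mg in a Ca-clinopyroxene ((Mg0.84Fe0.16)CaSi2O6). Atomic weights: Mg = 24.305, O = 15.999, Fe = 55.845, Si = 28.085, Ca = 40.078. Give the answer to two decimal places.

9.21 mass %

M((Mg0.84Fe0.16)CaSi2O6) = 221.593 g/mol.
Mg contributes 0.84 × 24.305 = 20.416 g per mole.
20.416/221.593 = 0.0921 → 9.21%.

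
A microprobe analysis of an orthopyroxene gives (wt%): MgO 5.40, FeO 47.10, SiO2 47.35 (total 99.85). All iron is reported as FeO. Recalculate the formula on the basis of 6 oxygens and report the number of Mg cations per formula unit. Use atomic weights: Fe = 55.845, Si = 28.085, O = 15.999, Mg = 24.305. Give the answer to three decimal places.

MgO (M=40.304): mol = 0.13398; Mg = 0.13398, O = 0.13398.
FeO (M=71.844): mol = 0.65559; Fe = 0.65559, O = 0.65559.
SiO2 (M=60.083): mol = 0.78808; Si = 0.78808, O = 1.57616.
ΣO = 2.36573; factor = 6/ΣO = 2.53622.
Mg apfu = 0.13398 × 2.53622 = 0.340.

0.340 Mg apfu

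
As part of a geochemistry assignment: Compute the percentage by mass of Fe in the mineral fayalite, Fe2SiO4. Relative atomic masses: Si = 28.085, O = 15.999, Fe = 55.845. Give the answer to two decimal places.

M(Fe2SiO4) = 203.771 g/mol.
Fe contributes 2 × 55.845 = 111.690 g per mole.
111.690/203.771 = 0.5481 → 54.81%.

54.81 mass %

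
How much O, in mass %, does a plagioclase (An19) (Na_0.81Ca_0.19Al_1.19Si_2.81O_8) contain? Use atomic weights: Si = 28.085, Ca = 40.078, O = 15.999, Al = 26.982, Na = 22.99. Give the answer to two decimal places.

48.25 mass %

M(Na_0.81Ca_0.19Al_1.19Si_2.81O_8) = 265.256 g/mol.
O contributes 8 × 15.999 = 127.992 g per mole.
127.992/265.256 = 0.4825 → 48.25%.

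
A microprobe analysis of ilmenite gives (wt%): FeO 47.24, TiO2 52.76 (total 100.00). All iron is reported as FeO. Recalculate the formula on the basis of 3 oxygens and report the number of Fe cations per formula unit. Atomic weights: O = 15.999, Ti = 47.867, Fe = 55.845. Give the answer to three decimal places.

FeO (M=71.844): mol = 0.65754; Fe = 0.65754, O = 0.65754.
TiO2 (M=79.865): mol = 0.66061; Ti = 0.66061, O = 1.32122.
ΣO = 1.97876; factor = 3/ΣO = 1.51610.
Fe apfu = 0.65754 × 1.51610 = 0.997.

0.997 Fe apfu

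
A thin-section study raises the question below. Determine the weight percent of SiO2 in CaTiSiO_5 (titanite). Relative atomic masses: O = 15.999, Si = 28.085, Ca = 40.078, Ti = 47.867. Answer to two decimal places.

Molar mass of CaTiSiO_5 = 1*40.078 + 1*47.867 + 1*28.085 + 5*15.999 = 196.025 g/mol.
Each formula unit contains 1 Si, equivalent to 1/1 = 1.0000 mol SiO2.
M(SiO2) = 1×28.085 + 2×15.999 = 60.083 g/mol.
Mass of SiO2 per formula unit = 1.0000 × 60.083 = 60.083 g.
SiO2 wt% = 60.083 / 196.025 × 100 = 30.65%.

30.65 wt%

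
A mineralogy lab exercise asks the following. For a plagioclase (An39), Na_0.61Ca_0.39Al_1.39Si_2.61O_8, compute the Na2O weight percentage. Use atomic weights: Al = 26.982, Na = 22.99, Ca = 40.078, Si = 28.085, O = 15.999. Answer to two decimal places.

Formula mass = 268.453 g/mol.
0.61 Na → 0.3050 mol Na2O per formula unit; M(Na2O) = 61.979, so Na2O mass = 18.904 g.
18.904/268.453 × 100 = 7.04 wt%.

7.04 wt%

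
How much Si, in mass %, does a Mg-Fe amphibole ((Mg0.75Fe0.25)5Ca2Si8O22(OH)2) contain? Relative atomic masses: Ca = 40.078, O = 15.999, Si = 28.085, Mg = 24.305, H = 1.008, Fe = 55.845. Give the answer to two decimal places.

26.38 mass %

M((Mg0.75Fe0.25)5Ca2Si8O22(OH)2) = 851.778 g/mol.
Si contributes 8 × 28.085 = 224.680 g per mole.
224.680/851.778 = 0.2638 → 26.38%.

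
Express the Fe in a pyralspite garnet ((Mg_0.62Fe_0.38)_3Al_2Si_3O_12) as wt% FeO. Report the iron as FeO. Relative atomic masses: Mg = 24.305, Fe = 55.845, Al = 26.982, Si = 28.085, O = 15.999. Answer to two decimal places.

Formula mass = 439.078 g/mol.
1.14 Fe → 1.1400 mol FeO per formula unit; M(FeO) = 71.844, so FeO mass = 81.902 g.
81.902/439.078 × 100 = 18.65 wt%.

18.65 wt%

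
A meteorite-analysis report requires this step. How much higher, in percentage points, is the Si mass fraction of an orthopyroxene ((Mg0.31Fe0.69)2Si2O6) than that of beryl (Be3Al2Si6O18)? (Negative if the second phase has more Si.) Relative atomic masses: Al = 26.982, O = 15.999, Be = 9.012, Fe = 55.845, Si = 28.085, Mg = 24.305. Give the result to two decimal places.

First mineral: 56.170 g Si in 244.299 g formula = 22.99 wt% Si.
Second mineral: 168.510 g Si in 537.492 g formula = 31.35 wt% Si.
22.99% − 31.35% gives a difference of -8.36 percentage points.

-8.36 percentage points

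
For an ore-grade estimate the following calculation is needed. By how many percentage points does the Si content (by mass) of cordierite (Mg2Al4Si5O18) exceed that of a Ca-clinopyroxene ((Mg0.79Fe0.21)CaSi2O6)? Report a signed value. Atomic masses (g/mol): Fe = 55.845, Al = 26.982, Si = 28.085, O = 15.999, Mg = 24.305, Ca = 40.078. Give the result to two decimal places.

First mineral: 140.425 g Si in 584.945 g formula = 24.01 wt% Si.
Second mineral: 56.170 g Si in 223.170 g formula = 25.17 wt% Si.
24.01% − 25.17% gives a difference of -1.16 percentage points.

-1.16 percentage points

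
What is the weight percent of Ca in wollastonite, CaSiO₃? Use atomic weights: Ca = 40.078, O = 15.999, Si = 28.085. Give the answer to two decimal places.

Molar mass of CaSiO₃: 1×40.078 + 1×28.085 + 3×15.999 = 116.160 g/mol.
Mass of Ca per formula unit: 1 × 40.078 = 40.078 g.
Weight fraction Ca = 40.078 / 116.160 = 0.3450.

34.50 wt%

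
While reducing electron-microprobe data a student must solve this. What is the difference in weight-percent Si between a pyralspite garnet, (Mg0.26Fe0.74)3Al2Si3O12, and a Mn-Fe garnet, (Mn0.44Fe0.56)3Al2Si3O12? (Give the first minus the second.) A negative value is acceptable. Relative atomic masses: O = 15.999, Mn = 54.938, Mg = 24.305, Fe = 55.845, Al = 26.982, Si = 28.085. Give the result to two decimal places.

M((Mg0.26Fe0.74)3Al2Si3O12) = 473.141 g/mol, so wt% Si = 84.255/473.141 × 100 = 17.81%.
M((Mn0.44Fe0.56)3Al2Si3O12) = 496.545 g/mol, so wt% Si = 84.255/496.545 × 100 = 16.97%.
17.81 − 16.97 = 0.84 pp.

0.84 percentage points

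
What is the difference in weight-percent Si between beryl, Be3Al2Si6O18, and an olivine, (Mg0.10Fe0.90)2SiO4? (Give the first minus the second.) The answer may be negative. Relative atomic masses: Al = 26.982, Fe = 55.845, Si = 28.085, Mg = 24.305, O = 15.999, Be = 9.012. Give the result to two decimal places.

M(Be3Al2Si6O18) = 537.492 g/mol, so wt% Si = 168.510/537.492 × 100 = 31.35%.
M((Mg0.10Fe0.90)2SiO4) = 197.463 g/mol, so wt% Si = 28.085/197.463 × 100 = 14.22%.
31.35 − 14.22 = 17.13 pp.

17.13 percentage points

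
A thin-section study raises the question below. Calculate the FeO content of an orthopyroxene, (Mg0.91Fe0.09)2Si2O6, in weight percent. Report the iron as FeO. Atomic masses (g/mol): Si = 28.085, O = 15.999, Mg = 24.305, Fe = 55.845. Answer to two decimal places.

M((Mg0.91Fe0.09)2Si2O6) = 206.451 g/mol; M(FeO) = 71.844 g/mol.
Moles FeO per formula unit = 0.18 Fe ÷ 1 = 0.1800.
FeO fraction = (0.1800 × 71.844) / 206.451 = 12.932/206.451 = 0.0626.

6.26 wt%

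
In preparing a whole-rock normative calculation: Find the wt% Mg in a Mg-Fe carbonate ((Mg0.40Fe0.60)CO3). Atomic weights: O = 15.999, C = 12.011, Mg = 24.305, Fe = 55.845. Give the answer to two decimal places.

Formula mass = 0.40×24.305 + 0.60×55.845 + 1×12.011 + 3×15.999 = 103.237 g/mol, of which 9.722 g is Mg.
So Mg makes up 9.722/103.237 = 0.0942 of the mass, i.e. 9.42%.

9.42 wt%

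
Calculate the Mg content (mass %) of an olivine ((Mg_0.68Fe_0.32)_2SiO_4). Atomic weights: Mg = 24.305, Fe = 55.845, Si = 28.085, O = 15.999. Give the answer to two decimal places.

Formula mass = 1.36*24.305 + 0.64*55.845 + 1*28.085 + 4*15.999 = 160.877 g/mol, of which 33.055 g is Mg.
So Mg makes up 33.055/160.877 = 0.2055 of the mass, i.e. 20.55%.

20.55 mass %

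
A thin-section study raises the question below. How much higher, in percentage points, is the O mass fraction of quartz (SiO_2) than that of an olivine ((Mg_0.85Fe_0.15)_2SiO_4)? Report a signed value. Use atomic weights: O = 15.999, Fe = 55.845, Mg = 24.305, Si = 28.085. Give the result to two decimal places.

10.64 percentage points

M(SiO_2) = 60.083 g/mol, so wt% O = 31.998/60.083 × 100 = 53.26%.
M((Mg_0.85Fe_0.15)_2SiO_4) = 150.153 g/mol, so wt% O = 63.996/150.153 × 100 = 42.62%.
53.26 − 42.62 = 10.64 pp.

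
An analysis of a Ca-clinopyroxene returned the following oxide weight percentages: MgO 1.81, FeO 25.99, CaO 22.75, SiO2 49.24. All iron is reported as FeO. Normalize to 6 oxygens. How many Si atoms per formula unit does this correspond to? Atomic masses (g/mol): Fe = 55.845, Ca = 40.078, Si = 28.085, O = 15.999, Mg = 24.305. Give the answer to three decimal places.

MgO: 1.81/40.304 = 0.04491 mol → 0.04491 mol Mg, 0.04491 mol O.
FeO: 25.99/71.844 = 0.36176 mol → 0.36176 mol Fe, 0.36176 mol O.
CaO: 22.75/56.077 = 0.40569 mol → 0.40569 mol Ca, 0.40569 mol O.
SiO2: 49.24/60.083 = 0.81953 mol → 0.81953 mol Si, 1.63906 mol O.
Total oxygen = 2.45142 mol. Normalization factor = 6/2.45142 = 2.44756.
Si per 6 O = 0.81953 × 2.44756 = 2.006.

2.006 Si apfu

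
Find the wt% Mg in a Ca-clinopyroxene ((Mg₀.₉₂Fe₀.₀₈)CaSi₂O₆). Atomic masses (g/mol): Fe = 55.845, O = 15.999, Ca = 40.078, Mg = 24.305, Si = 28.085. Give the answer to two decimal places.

10.21 weight percent

M((Mg₀.₉₂Fe₀.₀₈)CaSi₂O₆) = 219.070 g/mol.
Mg contributes 0.92 × 24.305 = 22.361 g per mole.
22.361/219.070 = 0.1021 → 10.21%.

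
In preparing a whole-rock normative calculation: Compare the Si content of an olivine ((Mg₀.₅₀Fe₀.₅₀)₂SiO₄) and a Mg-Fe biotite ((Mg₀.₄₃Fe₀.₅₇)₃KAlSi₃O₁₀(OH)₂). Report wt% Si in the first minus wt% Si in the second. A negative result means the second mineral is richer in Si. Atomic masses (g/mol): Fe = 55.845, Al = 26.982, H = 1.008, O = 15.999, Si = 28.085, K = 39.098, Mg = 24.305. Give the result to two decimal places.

First mineral: 28.085 g Si in 172.231 g formula = 16.31 wt% Si.
Second mineral: 84.255 g Si in 471.187 g formula = 17.88 wt% Si.
16.31% − 17.88% gives a difference of -1.57 percentage points.

-1.57 percentage points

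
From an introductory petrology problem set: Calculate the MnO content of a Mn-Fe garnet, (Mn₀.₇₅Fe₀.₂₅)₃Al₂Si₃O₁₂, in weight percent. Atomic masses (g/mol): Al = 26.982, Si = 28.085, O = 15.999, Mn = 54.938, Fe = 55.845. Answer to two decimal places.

32.20 wt%

Formula mass = 495.701 g/mol.
2.25 Mn → 2.2500 mol MnO per formula unit; M(MnO) = 70.937, so MnO mass = 159.608 g.
159.608/495.701 × 100 = 32.20 wt%.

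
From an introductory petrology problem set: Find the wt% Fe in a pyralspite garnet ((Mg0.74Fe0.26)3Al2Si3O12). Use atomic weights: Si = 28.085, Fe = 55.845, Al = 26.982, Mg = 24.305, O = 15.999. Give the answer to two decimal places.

10.18 mass %

Formula mass = 2.22·24.305 + 0.78·55.845 + 2·26.982 + 3·28.085 + 12·15.999 = 427.723 g/mol, of which 43.559 g is Fe.
So Fe makes up 43.559/427.723 = 0.1018 of the mass, i.e. 10.18%.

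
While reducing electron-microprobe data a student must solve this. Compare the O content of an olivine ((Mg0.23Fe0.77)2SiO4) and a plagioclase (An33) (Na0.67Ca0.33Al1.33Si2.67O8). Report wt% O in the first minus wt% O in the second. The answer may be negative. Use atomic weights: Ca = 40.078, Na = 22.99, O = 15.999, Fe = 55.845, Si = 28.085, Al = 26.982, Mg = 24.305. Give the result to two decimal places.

First mineral: 63.996 g O in 189.263 g formula = 33.81 wt% O.
Second mineral: 127.992 g O in 267.494 g formula = 47.85 wt% O.
33.81% − 47.85% gives a difference of -14.04 percentage points.

-14.04 percentage points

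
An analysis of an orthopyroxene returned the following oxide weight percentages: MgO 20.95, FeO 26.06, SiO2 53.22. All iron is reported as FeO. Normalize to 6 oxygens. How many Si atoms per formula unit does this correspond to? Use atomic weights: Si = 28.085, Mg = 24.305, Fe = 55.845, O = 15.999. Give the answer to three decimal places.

MgO: 20.95/40.304 = 0.51980 mol → 0.51980 mol Mg, 0.51980 mol O.
FeO: 26.06/71.844 = 0.36273 mol → 0.36273 mol Fe, 0.36273 mol O.
SiO2: 53.22/60.083 = 0.88577 mol → 0.88577 mol Si, 1.77154 mol O.
Total oxygen = 2.65407 mol. Normalization factor = 6/2.65407 = 2.26068.
Si per 6 O = 0.88577 × 2.26068 = 2.002.

2.002 Si apfu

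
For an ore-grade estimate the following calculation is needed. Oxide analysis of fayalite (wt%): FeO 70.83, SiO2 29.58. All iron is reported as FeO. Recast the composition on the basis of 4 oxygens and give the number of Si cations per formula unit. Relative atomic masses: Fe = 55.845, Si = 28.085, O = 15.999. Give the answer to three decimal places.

0.999 Si apfu

FeO: 70.83/71.844 = 0.98589 mol → 0.98589 mol Fe, 0.98589 mol O.
SiO2: 29.58/60.083 = 0.49232 mol → 0.49232 mol Si, 0.98464 mol O.
Total oxygen = 1.97053 mol. Normalization factor = 4/1.97053 = 2.02991.
Si per 4 O = 0.49232 × 2.02991 = 0.999.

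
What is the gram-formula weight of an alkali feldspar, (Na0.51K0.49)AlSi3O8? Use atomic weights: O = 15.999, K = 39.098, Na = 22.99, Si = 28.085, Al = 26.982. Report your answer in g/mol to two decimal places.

M = 0.51·22.99 + 0.49·39.098 + 1·26.982 + 3·28.085 + 8·15.999

270.11 g/mol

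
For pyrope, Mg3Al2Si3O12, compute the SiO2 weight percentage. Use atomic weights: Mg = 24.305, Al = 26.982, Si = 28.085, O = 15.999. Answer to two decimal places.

M(Mg3Al2Si3O12) = 403.122 g/mol; M(SiO2) = 60.083 g/mol.
Moles SiO2 per formula unit = 3 Si ÷ 1 = 3.0000.
SiO2 fraction = (3.0000 × 60.083) / 403.122 = 180.249/403.122 = 0.4471.

44.71 wt%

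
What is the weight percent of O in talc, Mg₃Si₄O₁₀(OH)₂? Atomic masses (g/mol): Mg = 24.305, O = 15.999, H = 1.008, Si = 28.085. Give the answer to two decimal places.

Molar mass of Mg₃Si₄O₁₀(OH)₂: 3×24.305 + 4×28.085 + 12×15.999 + 2×1.008 = 379.259 g/mol.
Mass of O per formula unit: 12 × 15.999 = 191.988 g.
Weight fraction O = 191.988 / 379.259 = 0.5062.

50.62 mass %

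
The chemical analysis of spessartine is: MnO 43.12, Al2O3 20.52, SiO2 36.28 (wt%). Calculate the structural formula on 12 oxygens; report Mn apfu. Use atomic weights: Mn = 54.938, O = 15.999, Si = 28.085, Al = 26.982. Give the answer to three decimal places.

3.015 Mn apfu

MnO (M=70.937): mol = 0.60786; Mn = 0.60786, O = 0.60786.
Al2O3 (M=101.961): mol = 0.20125; Al = 0.40250, O = 0.60375.
SiO2 (M=60.083): mol = 0.60383; Si = 0.60383, O = 1.20766.
ΣO = 2.41927; factor = 12/ΣO = 4.96017.
Mn apfu = 0.60786 × 4.96017 = 3.015.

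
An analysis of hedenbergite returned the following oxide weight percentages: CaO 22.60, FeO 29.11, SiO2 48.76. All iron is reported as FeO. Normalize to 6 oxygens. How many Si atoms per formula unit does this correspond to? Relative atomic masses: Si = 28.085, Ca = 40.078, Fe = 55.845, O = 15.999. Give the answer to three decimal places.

CaO (M=56.077): mol = 0.40302; Ca = 0.40302, O = 0.40302.
FeO (M=71.844): mol = 0.40518; Fe = 0.40518, O = 0.40518.
SiO2 (M=60.083): mol = 0.81154; Si = 0.81154, O = 1.62308.
ΣO = 2.43128; factor = 6/ΣO = 2.46784.
Si apfu = 0.81154 × 2.46784 = 2.003.

2.003 Si apfu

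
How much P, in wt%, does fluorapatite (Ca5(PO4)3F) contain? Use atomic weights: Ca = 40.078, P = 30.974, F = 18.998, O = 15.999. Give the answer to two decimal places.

Formula mass = 5×40.078 + 3×30.974 + 12×15.999 + 1×18.998 = 504.298 g/mol, of which 92.922 g is P.
So P makes up 92.922/504.298 = 0.1843 of the mass, i.e. 18.43%.

18.43 wt%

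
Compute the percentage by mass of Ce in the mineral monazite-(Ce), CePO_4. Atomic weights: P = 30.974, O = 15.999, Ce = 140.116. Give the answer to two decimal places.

Molar mass of CePO_4: 1*140.116 + 1*30.974 + 4*15.999 = 235.086 g/mol.
Mass of Ce per formula unit: 1 × 140.116 = 140.116 g.
Weight fraction Ce = 140.116 / 235.086 = 0.5960.

59.60 wt%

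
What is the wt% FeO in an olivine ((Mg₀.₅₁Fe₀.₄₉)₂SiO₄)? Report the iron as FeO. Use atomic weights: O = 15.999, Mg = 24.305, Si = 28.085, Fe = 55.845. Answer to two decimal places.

M((Mg₀.₅₁Fe₀.₄₉)₂SiO₄) = 171.600 g/mol; M(FeO) = 71.844 g/mol.
Moles FeO per formula unit = 0.98 Fe ÷ 1 = 0.9800.
FeO fraction = (0.9800 × 71.844) / 171.600 = 70.407/171.600 = 0.4103.

41.03 wt%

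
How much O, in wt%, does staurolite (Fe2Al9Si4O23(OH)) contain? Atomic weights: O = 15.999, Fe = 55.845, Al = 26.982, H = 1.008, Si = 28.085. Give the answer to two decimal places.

Formula mass = 2·55.845 + 9·26.982 + 4·28.085 + 24·15.999 + 1·1.008 = 851.852 g/mol, of which 383.976 g is O.
So O makes up 383.976/851.852 = 0.4508 of the mass, i.e. 45.08%.

45.08 wt%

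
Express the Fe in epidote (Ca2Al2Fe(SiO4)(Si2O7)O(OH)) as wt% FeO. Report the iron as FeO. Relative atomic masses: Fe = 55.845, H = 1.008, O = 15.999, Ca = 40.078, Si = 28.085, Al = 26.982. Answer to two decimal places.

14.87 wt%

M(Ca2Al2Fe(SiO4)(Si2O7)O(OH)) = 483.215 g/mol; M(FeO) = 71.844 g/mol.
Moles FeO per formula unit = 1 Fe ÷ 1 = 1.0000.
FeO fraction = (1.0000 × 71.844) / 483.215 = 71.844/483.215 = 0.1487.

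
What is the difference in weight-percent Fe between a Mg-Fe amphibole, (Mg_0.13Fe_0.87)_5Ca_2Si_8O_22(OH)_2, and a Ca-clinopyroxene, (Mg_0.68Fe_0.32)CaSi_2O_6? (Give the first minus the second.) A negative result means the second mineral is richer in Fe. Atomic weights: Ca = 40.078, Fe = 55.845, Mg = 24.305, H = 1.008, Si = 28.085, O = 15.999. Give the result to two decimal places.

17.70 percentage points

First mineral: 242.926 g Fe in 949.552 g formula = 25.58 wt% Fe.
Second mineral: 17.870 g Fe in 226.640 g formula = 7.88 wt% Fe.
25.58% − 7.88% gives a difference of 17.70 percentage points.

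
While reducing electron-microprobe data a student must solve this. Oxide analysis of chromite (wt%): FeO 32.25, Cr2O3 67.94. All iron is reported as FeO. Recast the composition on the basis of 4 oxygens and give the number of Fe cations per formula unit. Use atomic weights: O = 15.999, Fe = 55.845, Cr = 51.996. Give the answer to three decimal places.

32.25 wt% FeO ÷ 71.844 g/mol = 0.44889 mol, giving 0.44889 Fe and 0.44889 O.
67.94 wt% Cr2O3 ÷ 151.989 g/mol = 0.44701 mol, giving 0.89402 Cr and 1.34103 O.
Oxygen sums to 1.78992; scaling by 4/1.78992 = 2.23474 puts the formula on 4 O.
Fe: 0.44889 × 2.23474 = 1.003 atoms per formula unit.

1.003 Fe apfu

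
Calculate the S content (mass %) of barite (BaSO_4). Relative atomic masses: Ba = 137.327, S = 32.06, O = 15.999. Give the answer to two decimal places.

M(BaSO_4) = 233.383 g/mol.
S contributes 1 × 32.06 = 32.060 g per mole.
32.060/233.383 = 0.1374 → 13.74%.

13.74 mass %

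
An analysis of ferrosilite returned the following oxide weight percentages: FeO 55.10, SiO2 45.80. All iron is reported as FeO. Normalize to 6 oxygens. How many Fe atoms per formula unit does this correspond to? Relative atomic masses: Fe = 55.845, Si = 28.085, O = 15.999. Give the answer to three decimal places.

FeO (M=71.844): mol = 0.76694; Fe = 0.76694, O = 0.76694.
SiO2 (M=60.083): mol = 0.76228; Si = 0.76228, O = 1.52456.
ΣO = 2.29150; factor = 6/ΣO = 2.61837.
Fe apfu = 0.76694 × 2.61837 = 2.008.

2.008 Fe apfu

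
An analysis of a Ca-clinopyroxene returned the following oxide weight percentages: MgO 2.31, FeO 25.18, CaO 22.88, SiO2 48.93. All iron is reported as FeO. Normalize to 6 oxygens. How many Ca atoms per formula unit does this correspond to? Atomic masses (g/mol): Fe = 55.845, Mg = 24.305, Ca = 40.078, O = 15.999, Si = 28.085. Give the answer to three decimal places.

MgO: 2.31/40.304 = 0.05731 mol → 0.05731 mol Mg, 0.05731 mol O.
FeO: 25.18/71.844 = 0.35048 mol → 0.35048 mol Fe, 0.35048 mol O.
CaO: 22.88/56.077 = 0.40801 mol → 0.40801 mol Ca, 0.40801 mol O.
SiO2: 48.93/60.083 = 0.81437 mol → 0.81437 mol Si, 1.62874 mol O.
Total oxygen = 2.44454 mol. Normalization factor = 6/2.44454 = 2.45445.
Ca per 6 O = 0.40801 × 2.45445 = 1.001.

1.001 Ca apfu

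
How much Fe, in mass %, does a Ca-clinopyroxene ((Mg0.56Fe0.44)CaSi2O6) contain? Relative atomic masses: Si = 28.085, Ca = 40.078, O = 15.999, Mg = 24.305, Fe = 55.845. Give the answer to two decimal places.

10.66 mass %

M((Mg0.56Fe0.44)CaSi2O6) = 230.425 g/mol.
Fe contributes 0.44 × 55.845 = 24.572 g per mole.
24.572/230.425 = 0.1066 → 10.66%.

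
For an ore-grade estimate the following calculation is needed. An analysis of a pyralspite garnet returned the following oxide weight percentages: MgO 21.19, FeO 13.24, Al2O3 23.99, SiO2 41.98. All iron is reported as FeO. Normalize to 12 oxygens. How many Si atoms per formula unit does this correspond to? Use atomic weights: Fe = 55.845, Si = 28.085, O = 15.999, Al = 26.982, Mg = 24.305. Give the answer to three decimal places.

MgO (M=40.304): mol = 0.52575; Mg = 0.52575, O = 0.52575.
FeO (M=71.844): mol = 0.18429; Fe = 0.18429, O = 0.18429.
Al2O3 (M=101.961): mol = 0.23529; Al = 0.47058, O = 0.70587.
SiO2 (M=60.083): mol = 0.69870; Si = 0.69870, O = 1.39740.
ΣO = 2.81331; factor = 12/ΣO = 4.26544.
Si apfu = 0.69870 × 4.26544 = 2.980.

2.980 Si apfu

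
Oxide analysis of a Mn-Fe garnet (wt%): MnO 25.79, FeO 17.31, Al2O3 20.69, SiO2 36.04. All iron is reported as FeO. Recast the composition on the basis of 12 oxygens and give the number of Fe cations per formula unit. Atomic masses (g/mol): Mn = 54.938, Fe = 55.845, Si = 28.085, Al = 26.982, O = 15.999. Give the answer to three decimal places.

1.198 Fe apfu

MnO: 25.79/70.937 = 0.36356 mol → 0.36356 mol Mn, 0.36356 mol O.
FeO: 17.31/71.844 = 0.24094 mol → 0.24094 mol Fe, 0.24094 mol O.
Al2O3: 20.69/101.961 = 0.20292 mol → 0.40584 mol Al, 0.60876 mol O.
SiO2: 36.04/60.083 = 0.59984 mol → 0.59984 mol Si, 1.19968 mol O.
Total oxygen = 2.41294 mol. Normalization factor = 12/2.41294 = 4.97319.
Fe per 12 O = 0.24094 × 4.97319 = 1.198.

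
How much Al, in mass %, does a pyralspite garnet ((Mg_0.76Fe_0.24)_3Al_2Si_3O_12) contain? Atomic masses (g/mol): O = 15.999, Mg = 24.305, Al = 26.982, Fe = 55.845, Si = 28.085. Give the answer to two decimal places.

M((Mg_0.76Fe_0.24)_3Al_2Si_3O_12) = 425.831 g/mol.
Al contributes 2 × 26.982 = 53.964 g per mole.
53.964/425.831 = 0.1267 → 12.67%.

12.67 mass %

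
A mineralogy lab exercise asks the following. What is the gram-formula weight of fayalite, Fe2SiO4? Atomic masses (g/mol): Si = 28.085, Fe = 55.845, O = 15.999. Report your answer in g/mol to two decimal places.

The formula mass is the sum 2·55.845 + 1·28.085 + 4·15.999.

203.77 g/mol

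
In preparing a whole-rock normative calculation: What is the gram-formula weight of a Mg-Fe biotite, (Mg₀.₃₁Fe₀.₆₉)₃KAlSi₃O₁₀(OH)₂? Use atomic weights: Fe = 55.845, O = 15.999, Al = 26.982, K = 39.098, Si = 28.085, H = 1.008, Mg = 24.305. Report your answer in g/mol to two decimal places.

The formula mass is the sum 0.93*24.305 + 2.07*55.845 + 1*39.098 + 1*26.982 + 3*28.085 + 12*15.999 + 2*1.008.

482.54 g/mol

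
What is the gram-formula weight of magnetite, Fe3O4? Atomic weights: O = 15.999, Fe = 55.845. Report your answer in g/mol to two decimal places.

Fe: 3 × 55.845 = 167.5350
O: 4 × 15.999 = 63.9960
Summing the contributions gives the formula mass.

231.53 g/mol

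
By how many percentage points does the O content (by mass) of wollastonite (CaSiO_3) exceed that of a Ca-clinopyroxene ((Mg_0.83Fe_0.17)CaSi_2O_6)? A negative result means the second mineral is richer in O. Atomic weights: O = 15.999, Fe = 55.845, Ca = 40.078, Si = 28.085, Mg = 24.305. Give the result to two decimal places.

-1.94 percentage points

O in CaSiO_3: molar mass 116.160 g/mol; 3×15.999 = 47.997 g → 41.32 wt%.
O in (Mg_0.83Fe_0.17)CaSi_2O_6: molar mass 221.909 g/mol; 6×15.999 = 95.994 g → 43.26 wt%.
Difference = 41.32 − 43.26 = -1.94 percentage points.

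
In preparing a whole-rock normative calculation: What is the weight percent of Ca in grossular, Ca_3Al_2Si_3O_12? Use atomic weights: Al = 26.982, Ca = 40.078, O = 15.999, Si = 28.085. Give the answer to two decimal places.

M(Ca_3Al_2Si_3O_12) = 450.441 g/mol.
Ca contributes 3 × 40.078 = 120.234 g per mole.
120.234/450.441 = 0.2669 → 26.69%.

26.69 weight percent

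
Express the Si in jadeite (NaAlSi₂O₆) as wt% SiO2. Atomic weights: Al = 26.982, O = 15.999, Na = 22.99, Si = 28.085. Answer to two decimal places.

59.45 wt%

Formula mass = 202.136 g/mol.
2 Si → 2.0000 mol SiO2 per formula unit; M(SiO2) = 60.083, so SiO2 mass = 120.166 g.
120.166/202.136 × 100 = 59.45 wt%.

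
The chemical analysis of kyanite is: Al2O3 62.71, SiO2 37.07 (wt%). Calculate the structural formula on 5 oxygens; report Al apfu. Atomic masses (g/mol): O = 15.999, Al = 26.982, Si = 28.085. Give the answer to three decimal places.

Al2O3: 62.71/101.961 = 0.61504 mol → 1.23008 mol Al, 1.84512 mol O.
SiO2: 37.07/60.083 = 0.61698 mol → 0.61698 mol Si, 1.23396 mol O.
Total oxygen = 3.07908 mol. Normalization factor = 5/3.07908 = 1.62386.
Al per 5 O = 1.23008 × 1.62386 = 1.997.

1.997 Al apfu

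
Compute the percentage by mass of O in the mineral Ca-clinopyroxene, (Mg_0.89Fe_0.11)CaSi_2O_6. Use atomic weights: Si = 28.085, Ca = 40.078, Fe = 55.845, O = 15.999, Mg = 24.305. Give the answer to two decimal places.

43.63 weight percent

Molar mass of (Mg_0.89Fe_0.11)CaSi_2O_6: 0.89×24.305 + 0.11×55.845 + 1×40.078 + 2×28.085 + 6×15.999 = 220.016 g/mol.
Mass of O per formula unit: 6 × 15.999 = 95.994 g.
Weight fraction O = 95.994 / 220.016 = 0.4363.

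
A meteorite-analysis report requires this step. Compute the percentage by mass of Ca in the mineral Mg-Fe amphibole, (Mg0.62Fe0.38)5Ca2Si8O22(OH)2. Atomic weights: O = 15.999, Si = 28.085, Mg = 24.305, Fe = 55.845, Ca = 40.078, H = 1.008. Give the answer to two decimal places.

9.19 weight percent

M((Mg0.62Fe0.38)5Ca2Si8O22(OH)2) = 872.279 g/mol.
Ca contributes 2 × 40.078 = 80.156 g per mole.
80.156/872.279 = 0.0919 → 9.19%.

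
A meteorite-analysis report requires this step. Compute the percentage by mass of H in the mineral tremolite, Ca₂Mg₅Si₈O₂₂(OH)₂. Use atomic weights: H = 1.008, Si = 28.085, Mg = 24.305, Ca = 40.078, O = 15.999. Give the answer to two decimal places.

0.25 weight percent

Molar mass of Ca₂Mg₅Si₈O₂₂(OH)₂: 2·40.078 + 5·24.305 + 8·28.085 + 24·15.999 + 2·1.008 = 812.353 g/mol.
Mass of H per formula unit: 2 × 1.008 = 2.016 g.
Weight fraction H = 2.016 / 812.353 = 0.0025.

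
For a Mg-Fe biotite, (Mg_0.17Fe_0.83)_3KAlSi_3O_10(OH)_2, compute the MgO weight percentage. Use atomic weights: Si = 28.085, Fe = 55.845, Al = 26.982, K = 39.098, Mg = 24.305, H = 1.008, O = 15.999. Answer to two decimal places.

Molar mass of (Mg_0.17Fe_0.83)_3KAlSi_3O_10(OH)_2 = 0.51×24.305 + 2.49×55.845 + 1×39.098 + 1×26.982 + 3×28.085 + 12×15.999 + 2×1.008 = 495.789 g/mol.
Each formula unit contains 0.51 Mg, equivalent to 0.51/1 = 0.5100 mol MgO.
M(MgO) = 1×24.305 + 1×15.999 = 40.304 g/mol.
Mass of MgO per formula unit = 0.5100 × 40.304 = 20.555 g.
MgO wt% = 20.555 / 495.789 × 100 = 4.15%.

4.15 wt%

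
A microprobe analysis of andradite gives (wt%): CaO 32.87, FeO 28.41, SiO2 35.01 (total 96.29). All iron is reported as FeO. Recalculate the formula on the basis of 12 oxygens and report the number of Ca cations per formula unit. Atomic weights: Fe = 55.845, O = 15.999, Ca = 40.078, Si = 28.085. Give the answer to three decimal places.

32.87 wt% CaO ÷ 56.077 g/mol = 0.58616 mol, giving 0.58616 Ca and 0.58616 O.
28.41 wt% FeO ÷ 71.844 g/mol = 0.39544 mol, giving 0.39544 Fe and 0.39544 O.
35.01 wt% SiO2 ÷ 60.083 g/mol = 0.58269 mol, giving 0.58269 Si and 1.16538 O.
Oxygen sums to 2.14698; scaling by 12/2.14698 = 5.58925 puts the formula on 12 O.
Ca: 0.58616 × 5.58925 = 3.276 atoms per formula unit.

3.276 Ca apfu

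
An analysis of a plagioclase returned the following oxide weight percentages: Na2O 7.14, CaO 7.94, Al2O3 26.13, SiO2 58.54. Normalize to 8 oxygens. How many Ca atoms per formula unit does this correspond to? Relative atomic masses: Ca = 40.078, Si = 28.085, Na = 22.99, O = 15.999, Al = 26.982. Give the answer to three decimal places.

Na2O: 7.14/61.979 = 0.11520 mol → 0.23040 mol Na, 0.11520 mol O.
CaO: 7.94/56.077 = 0.14159 mol → 0.14159 mol Ca, 0.14159 mol O.
Al2O3: 26.13/101.961 = 0.25627 mol → 0.51254 mol Al, 0.76881 mol O.
SiO2: 58.54/60.083 = 0.97432 mol → 0.97432 mol Si, 1.94864 mol O.
Total oxygen = 2.97424 mol. Normalization factor = 8/2.97424 = 2.68976.
Ca per 8 O = 0.14159 × 2.68976 = 0.381.

0.381 Ca apfu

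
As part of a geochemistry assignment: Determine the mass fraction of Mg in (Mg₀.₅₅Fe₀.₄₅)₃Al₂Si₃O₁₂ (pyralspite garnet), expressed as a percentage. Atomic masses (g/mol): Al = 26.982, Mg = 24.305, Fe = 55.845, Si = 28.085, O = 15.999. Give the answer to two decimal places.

Molar mass of (Mg₀.₅₅Fe₀.₄₅)₃Al₂Si₃O₁₂: 1.65×24.305 + 1.35×55.845 + 2×26.982 + 3×28.085 + 12×15.999 = 445.701 g/mol.
Mass of Mg per formula unit: 1.65 × 24.305 = 40.103 g.
Weight fraction Mg = 40.103 / 445.701 = 0.0900.

9.00 wt%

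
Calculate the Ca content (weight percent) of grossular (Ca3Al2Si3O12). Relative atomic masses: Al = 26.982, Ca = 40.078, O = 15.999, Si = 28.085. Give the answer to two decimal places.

Molar mass of Ca3Al2Si3O12: 3*40.078 + 2*26.982 + 3*28.085 + 12*15.999 = 450.441 g/mol.
Mass of Ca per formula unit: 3 × 40.078 = 120.234 g.
Weight fraction Ca = 120.234 / 450.441 = 0.2669.

26.69 weight percent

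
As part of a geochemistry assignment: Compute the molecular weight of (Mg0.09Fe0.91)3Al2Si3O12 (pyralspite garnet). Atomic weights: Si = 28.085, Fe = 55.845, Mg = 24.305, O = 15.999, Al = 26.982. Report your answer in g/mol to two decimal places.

489.23 g/mol

The formula mass is the sum 0.27*24.305 + 2.73*55.845 + 2*26.982 + 3*28.085 + 12*15.999.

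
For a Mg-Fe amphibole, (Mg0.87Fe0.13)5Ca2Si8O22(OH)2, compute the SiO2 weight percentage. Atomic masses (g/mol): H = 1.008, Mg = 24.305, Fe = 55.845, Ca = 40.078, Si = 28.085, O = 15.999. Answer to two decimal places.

M((Mg0.87Fe0.13)5Ca2Si8O22(OH)2) = 832.854 g/mol; M(SiO2) = 60.083 g/mol.
Moles SiO2 per formula unit = 8 Si ÷ 1 = 8.0000.
SiO2 fraction = (8.0000 × 60.083) / 832.854 = 480.664/832.854 = 0.5771.

57.71 wt%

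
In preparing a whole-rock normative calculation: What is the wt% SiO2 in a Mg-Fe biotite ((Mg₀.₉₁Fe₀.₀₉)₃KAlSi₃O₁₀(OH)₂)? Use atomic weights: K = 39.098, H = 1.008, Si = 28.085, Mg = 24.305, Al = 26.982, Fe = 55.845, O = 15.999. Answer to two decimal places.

Formula mass = 425.770 g/mol.
3 Si → 3.0000 mol SiO2 per formula unit; M(SiO2) = 60.083, so SiO2 mass = 180.249 g.
180.249/425.770 × 100 = 42.33 wt%.

42.33 wt%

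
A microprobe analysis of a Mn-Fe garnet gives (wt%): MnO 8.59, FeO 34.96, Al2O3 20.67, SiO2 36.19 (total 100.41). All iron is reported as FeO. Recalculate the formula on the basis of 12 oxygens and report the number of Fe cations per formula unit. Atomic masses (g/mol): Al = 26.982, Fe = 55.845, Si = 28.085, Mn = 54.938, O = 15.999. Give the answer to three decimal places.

MnO: 8.59/70.937 = 0.12109 mol → 0.12109 mol Mn, 0.12109 mol O.
FeO: 34.96/71.844 = 0.48661 mol → 0.48661 mol Fe, 0.48661 mol O.
Al2O3: 20.67/101.961 = 0.20272 mol → 0.40544 mol Al, 0.60816 mol O.
SiO2: 36.19/60.083 = 0.60233 mol → 0.60233 mol Si, 1.20466 mol O.
Total oxygen = 2.42052 mol. Normalization factor = 12/2.42052 = 4.95761.
Fe per 12 O = 0.48661 × 4.95761 = 2.412.

2.412 Fe apfu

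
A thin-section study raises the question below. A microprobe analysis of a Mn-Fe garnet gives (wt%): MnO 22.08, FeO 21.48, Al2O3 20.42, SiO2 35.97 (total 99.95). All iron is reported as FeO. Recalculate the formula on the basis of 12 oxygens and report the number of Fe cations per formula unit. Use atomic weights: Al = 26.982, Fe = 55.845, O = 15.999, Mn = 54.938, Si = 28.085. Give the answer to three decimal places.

1.490 Fe apfu

MnO (M=70.937): mol = 0.31126; Mn = 0.31126, O = 0.31126.
FeO (M=71.844): mol = 0.29898; Fe = 0.29898, O = 0.29898.
Al2O3 (M=101.961): mol = 0.20027; Al = 0.40054, O = 0.60081.
SiO2 (M=60.083): mol = 0.59867; Si = 0.59867, O = 1.19734.
ΣO = 2.40839; factor = 12/ΣO = 4.98258.
Fe apfu = 0.29898 × 4.98258 = 1.490.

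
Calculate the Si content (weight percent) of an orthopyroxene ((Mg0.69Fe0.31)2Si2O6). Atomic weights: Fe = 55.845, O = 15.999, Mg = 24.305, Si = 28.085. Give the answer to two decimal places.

Molar mass of (Mg0.69Fe0.31)2Si2O6: 1.38·24.305 + 0.62·55.845 + 2·28.085 + 6·15.999 = 220.329 g/mol.
Mass of Si per formula unit: 2 × 28.085 = 56.170 g.
Weight fraction Si = 56.170 / 220.329 = 0.2549.

25.49 weight percent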